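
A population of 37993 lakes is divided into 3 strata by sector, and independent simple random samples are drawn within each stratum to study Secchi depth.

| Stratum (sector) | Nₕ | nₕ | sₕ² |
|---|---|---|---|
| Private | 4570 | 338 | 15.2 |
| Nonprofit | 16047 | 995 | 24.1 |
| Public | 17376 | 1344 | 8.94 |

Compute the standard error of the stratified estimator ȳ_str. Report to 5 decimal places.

0.07707

Var(ȳ_str) = Σₕ Wₕ²(1 − fₕ)sₕ²/nₕ with Wₕ = Nₕ/N, N = 37993.
Private: Wₕ = 0.12028532; term = 0.12028532²·(1 − 0.07396061)·15.2/338 = 6.0253402 × 10^-4.
Nonprofit: Wₕ = 0.42236728; term = 0.42236728²·(1 − 0.06200536)·24.1/995 = 0.0040529836.
Public: Wₕ = 0.45734741; term = 0.45734741²·(1 − 0.07734807)·8.94/1344 = 0.0012837149.
Sum = 0.0059392325.
SE = √(0.0059392325) = 0.07707.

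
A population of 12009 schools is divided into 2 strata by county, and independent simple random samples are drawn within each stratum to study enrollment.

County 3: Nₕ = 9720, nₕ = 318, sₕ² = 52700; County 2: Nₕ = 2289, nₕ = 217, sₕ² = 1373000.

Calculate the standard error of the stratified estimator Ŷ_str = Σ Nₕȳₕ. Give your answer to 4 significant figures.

212500

Var(Ŷ_str) = Σₕ Nₕ²(1 − fₕ)sₕ²/nₕ.
County 3: 9720²·(1 − 318/9720)·52700/318 = 1.5145025 × 10^10.
County 2: 2289²·(1 − 217/2289)·1373000/217 = 3.0008642 × 10^10.
Sum = 4.5153667 × 10^10.
SE = √(4.5153667 × 10^10) = 212500.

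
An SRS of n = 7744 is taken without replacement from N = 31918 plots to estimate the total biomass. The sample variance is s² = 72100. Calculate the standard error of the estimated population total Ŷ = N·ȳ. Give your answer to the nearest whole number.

Var(Ŷ) = N²·Var(ȳ) = N²·(1 − n/N)·s²/n.
f = 7744/31918 = 0.24262172; Var(ȳ) = 0.75737828·72100/7744 = 7.0515204.
Var(Ŷ) = 31918² · 7.0515204 = 7.1837979 × 10^9.
SE(Ŷ) = √(7.1837979 × 10^9) = 84757.

84757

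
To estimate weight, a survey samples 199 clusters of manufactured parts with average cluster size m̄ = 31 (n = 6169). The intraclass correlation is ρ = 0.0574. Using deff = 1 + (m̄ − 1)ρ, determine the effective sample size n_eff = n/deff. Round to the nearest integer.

deff = 1 + (31 − 1)·0.0574 = 1 + 1.722 = 2.722.
n_eff = 6169 / 2.722 = 2266.

2266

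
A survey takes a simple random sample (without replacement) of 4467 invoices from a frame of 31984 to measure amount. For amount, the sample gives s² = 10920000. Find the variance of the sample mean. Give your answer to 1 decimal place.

Under SRS without replacement, Var(ȳ) = (1 − f)·s²/n with f = n/N = 4467/31984 = 0.13966358.
Var(ȳ) = (1 − 0.13966358)·10920000/4467 = 0.86033642·2444.5937 = 2103.173.

2103.2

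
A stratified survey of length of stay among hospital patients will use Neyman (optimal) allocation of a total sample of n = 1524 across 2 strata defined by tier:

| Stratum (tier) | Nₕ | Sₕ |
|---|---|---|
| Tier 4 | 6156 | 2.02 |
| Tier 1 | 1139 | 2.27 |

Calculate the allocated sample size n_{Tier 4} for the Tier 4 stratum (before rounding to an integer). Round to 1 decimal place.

Neyman allocation: nₕ = n·NₕSₕ / Σⱼ NⱼSⱼ.
Σ NⱼSⱼ = 6156·2.02 + 1139·2.27 = 15020.65.
n_{Tier 4} = 1524·6156·2.02 / 15020.65 = 1261.7.

1261.7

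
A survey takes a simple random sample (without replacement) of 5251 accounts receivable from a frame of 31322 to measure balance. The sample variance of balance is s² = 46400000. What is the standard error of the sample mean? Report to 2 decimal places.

Under SRS without replacement, Var(ȳ) = (1 − f)·s²/n with f = n/N = 5251/31322 = 0.16764574.
Var(ȳ) = (1 − 0.16764574)·46400000/5251 = 0.83235426·8836.4121 = 7355.0252.
SE(ȳ) = √(7355.0252) = 85.76.

85.76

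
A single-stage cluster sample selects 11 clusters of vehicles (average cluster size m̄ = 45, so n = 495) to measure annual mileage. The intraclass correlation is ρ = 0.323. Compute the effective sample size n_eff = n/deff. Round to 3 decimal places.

32.540

deff = 1 + (45 − 1)·0.323 = 1 + 14.212 = 15.212.
n_eff = 495 / 15.212 = 32.540.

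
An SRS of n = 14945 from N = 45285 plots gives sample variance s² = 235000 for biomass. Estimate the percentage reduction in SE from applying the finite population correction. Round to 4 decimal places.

f = n/N = 14945/45285 = 0.33002098.
SE_no-fpc = √(s²/n) = 3.9653906; SE_fpc = √((1−f)s²/n) = 3.2457613.
Ratio = √(1−f) = 0.81852246. Reduction = 100·(1 − 0.81852246) = 18.1478%.

18.1478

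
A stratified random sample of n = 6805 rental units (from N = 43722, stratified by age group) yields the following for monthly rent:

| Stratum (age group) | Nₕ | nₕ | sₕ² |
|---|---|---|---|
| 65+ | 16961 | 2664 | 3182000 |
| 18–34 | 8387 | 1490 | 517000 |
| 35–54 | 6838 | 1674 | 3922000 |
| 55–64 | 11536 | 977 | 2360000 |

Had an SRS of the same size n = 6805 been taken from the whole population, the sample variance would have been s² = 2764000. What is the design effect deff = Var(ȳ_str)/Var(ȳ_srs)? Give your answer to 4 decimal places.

Var(ȳ_str) = Σ Wₕ²(1−fₕ)sₕ²/nₕ with Wₕ = Nₕ/43722:
  65+: (16961/43722)²·(1−2664/16961)·3182000/2664 = 151.51732
  18–34: (8387/43722)²·(1−1490/8387)·517000/1490 = 10.49956
  35–54: (6838/43722)²·(1−1674/6838)·3922000/1674 = 43.278024
  55–64: (11536/43722)²·(1−977/11536)·2360000/977 = 153.92014
  → Var(ȳ_str) = 359.21504.
Var(ȳ_srs) = (1 − 6805/43722)·2764000/6805 = 342.95433.
deff = 359.21504 / 342.95433 = 1.0474.

1.0474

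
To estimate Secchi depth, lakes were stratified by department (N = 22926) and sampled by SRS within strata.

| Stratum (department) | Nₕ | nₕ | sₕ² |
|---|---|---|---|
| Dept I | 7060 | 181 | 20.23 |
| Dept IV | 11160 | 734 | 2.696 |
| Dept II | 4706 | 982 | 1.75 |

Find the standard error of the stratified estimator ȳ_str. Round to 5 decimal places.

0.10583

Var(ȳ_str) = Σₕ Wₕ²(1 − fₕ)sₕ²/nₕ with Wₕ = Nₕ/N, N = 22926.
Dept I: Wₕ = 0.30794731; term = 0.30794731²·(1 − 0.02563739)·20.23/181 = 0.010327394.
Dept IV: Wₕ = 0.48678356; term = 0.48678356²·(1 − 0.06577061)·2.696/734 = 8.1310975 × 10^-4.
Dept II: Wₕ = 0.20526913; term = 0.20526913²·(1 − 0.20866978)·1.75/982 = 5.9419854 × 10^-5.
Sum = 0.011199924.
SE = √(0.011199924) = 0.10583.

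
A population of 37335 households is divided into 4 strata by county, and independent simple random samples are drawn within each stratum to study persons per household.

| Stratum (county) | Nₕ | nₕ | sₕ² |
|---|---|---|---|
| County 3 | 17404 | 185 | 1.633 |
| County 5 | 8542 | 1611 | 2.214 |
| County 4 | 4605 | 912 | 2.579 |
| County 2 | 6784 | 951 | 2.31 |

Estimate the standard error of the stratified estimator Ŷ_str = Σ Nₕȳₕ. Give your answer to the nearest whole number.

Var(Ŷ_str) = Σₕ Nₕ²(1 − fₕ)sₕ²/nₕ.
County 3: 17404²·(1 − 185/17404)·1.633/185 = 2.6452788 × 10^6.
County 5: 8542²·(1 − 1611/8542)·2.214/1611 = 81364.984.
County 4: 4605²·(1 − 912/4605)·2.579/912 = 48091.181.
County 2: 6784²·(1 − 951/6784)·2.31/951 = 96119.008.
Sum = 2.870854 × 10^6.
SE = √(2.870854 × 10^6) = 1694.

1694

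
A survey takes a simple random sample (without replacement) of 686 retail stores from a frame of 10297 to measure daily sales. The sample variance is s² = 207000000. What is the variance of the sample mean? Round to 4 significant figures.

281600

Under SRS without replacement, Var(ȳ) = (1 − f)·s²/n with f = n/N = 686/10297 = 0.06662135.
Var(ȳ) = (1 − 0.06662135)·207000000/686 = 0.93337865·301749.27 = 281646.33.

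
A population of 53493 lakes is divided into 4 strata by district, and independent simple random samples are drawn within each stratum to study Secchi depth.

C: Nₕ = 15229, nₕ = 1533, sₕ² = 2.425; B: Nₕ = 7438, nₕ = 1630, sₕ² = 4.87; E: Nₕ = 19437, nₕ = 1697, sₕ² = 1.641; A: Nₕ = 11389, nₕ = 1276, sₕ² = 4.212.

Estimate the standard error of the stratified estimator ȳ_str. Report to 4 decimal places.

Var(ȳ_str) = Σₕ Wₕ²(1 − fₕ)sₕ²/nₕ with Wₕ = Nₕ/N, N = 53493.
C: Wₕ = 0.28469145; term = 0.28469145²·(1 − 0.10066321)·2.425/1533 = 1.1530305 × 10^-4.
B: Wₕ = 0.13904623; term = 0.13904623²·(1 − 0.21914493)·4.87/1630 = 4.5105576 × 10^-5.
E: Wₕ = 0.36335595; term = 0.36335595²·(1 − 0.08730771)·1.641/1697 = 1.1652408 × 10^-4.
A: Wₕ = 0.21290636; term = 0.21290636²·(1 − 0.11203793)·4.212/1276 = 1.3286463 × 10^-4.
Sum = 4.0979734 × 10^-4.
SE = √(4.0979734 × 10^-4) = 0.0202.

0.0202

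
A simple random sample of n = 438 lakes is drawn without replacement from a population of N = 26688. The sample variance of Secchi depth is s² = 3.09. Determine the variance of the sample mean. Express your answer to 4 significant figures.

0.006939

Under SRS without replacement, Var(ȳ) = (1 − f)·s²/n with f = n/N = 438/26688 = 0.01641187.
Var(ȳ) = (1 − 0.01641187)·3.09/438 = 0.98358813·0.0070547945 = 0.0069390121.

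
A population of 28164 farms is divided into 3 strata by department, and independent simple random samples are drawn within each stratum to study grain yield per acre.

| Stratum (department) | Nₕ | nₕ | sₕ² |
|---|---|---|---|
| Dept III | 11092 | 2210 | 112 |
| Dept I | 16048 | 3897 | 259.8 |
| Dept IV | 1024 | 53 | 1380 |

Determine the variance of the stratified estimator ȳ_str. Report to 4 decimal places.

Var(ȳ_str) = Σₕ Wₕ²(1 − fₕ)sₕ²/nₕ with Wₕ = Nₕ/N, N = 28164.
Dept III: Wₕ = 0.39383610; term = 0.39383610²·(1 − 0.19924270)·112/2210 = 0.0062944488.
Dept I: Wₕ = 0.56980543; term = 0.56980543²·(1 − 0.24283400)·259.8/3897 = 0.016389021.
Dept IV: Wₕ = 0.03635847; term = 0.03635847²·(1 − 0.05175781)·1380/53 = 0.032638766.
Sum = 0.055322236.

0.0553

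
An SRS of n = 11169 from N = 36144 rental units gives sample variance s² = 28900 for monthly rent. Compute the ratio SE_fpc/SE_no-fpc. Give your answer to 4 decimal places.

0.8313

f = n/N = 11169/36144 = 0.30901394.
SE_no-fpc = √(s²/n) = 1.6085767; SE_fpc = √((1−f)s²/n) = 1.3371386.
Ratio = √(1−f) = 0.83125571.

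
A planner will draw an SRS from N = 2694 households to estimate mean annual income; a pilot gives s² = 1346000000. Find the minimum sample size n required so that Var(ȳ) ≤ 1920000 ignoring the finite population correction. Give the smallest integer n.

Without fpc, n₀ = s²/D = 1346000000/1920000 = 701.0417.
Rounding up, n = 702.

702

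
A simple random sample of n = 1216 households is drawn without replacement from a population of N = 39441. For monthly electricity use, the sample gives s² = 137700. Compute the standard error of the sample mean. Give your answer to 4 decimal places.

10.4761

Under SRS without replacement, Var(ȳ) = (1 − f)·s²/n with f = n/N = 1216/39441 = 0.03083086.
Var(ȳ) = (1 − 0.03083086)·137700/1216 = 0.96916914·113.24013 = 109.74884.
SE(ȳ) = √(109.74884) = 10.4761.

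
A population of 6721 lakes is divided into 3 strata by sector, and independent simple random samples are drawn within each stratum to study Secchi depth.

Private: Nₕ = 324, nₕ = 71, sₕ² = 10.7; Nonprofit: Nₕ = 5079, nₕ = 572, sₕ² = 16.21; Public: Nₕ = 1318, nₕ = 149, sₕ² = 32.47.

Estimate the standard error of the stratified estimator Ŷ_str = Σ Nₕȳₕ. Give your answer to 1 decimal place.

998.4

Var(Ŷ_str) = Σₕ Nₕ²(1 − fₕ)sₕ²/nₕ.
Private: 324²·(1 − 71/324)·10.7/71 = 12353.527.
Nonprofit: 5079²·(1 − 572/5079)·16.21/572 = 648713.23.
Public: 1318²·(1 − 149/1318)·32.47/149 = 335757.67.
Sum = 996824.43.
SE = √(996824.43) = 998.4.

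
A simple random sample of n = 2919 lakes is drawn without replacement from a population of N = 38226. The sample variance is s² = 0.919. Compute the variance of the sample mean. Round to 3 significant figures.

Under SRS without replacement, Var(ȳ) = (1 − f)·s²/n with f = n/N = 2919/38226 = 0.07636164.
Var(ȳ) = (1 − 0.07636164)·0.919/2919 = 0.92363836·3.1483385 × 10^-4 = 2.9079262 × 10^-4.

2.91 × 10^-4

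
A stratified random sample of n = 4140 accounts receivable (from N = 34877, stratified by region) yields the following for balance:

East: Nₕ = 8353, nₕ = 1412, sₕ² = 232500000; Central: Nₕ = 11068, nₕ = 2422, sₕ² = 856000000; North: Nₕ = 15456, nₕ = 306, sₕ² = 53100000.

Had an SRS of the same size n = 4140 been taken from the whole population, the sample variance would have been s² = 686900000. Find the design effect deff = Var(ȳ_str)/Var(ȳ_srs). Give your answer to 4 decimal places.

Var(ȳ_str) = Σ Wₕ²(1−fₕ)sₕ²/nₕ with Wₕ = Nₕ/34877:
  East: (8353/34877)²·(1−1412/8353)·232500000/1412 = 7848.281
  Central: (11068/34877)²·(1−2422/11068)·856000000/2422 = 27803.903
  North: (15456/34877)²·(1−306/15456)·53100000/306 = 33404.471
  → Var(ȳ_str) = 69056.655.
Var(ȳ_srs) = (1 − 4140/34877)·686900000/4140 = 146222.95.
deff = 69056.655 / 146222.95 = 0.4723.

0.4723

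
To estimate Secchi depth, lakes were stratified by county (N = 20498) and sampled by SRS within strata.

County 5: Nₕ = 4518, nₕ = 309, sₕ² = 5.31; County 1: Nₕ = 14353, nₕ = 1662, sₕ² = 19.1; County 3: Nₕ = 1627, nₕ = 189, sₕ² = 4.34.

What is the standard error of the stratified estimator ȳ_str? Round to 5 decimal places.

Var(ȳ_str) = Σₕ Wₕ²(1 − fₕ)sₕ²/nₕ with Wₕ = Nₕ/N, N = 20498.
County 5: Wₕ = 0.22041175; term = 0.22041175²·(1 − 0.06839309)·5.31/309 = 7.7774677 × 10^-4.
County 1: Wₕ = 0.70021466; term = 0.70021466²·(1 − 0.11579461)·19.1/1662 = 0.0049821626.
County 3: Wₕ = 0.07937360; term = 0.07937360²·(1 − 0.11616472)·4.34/189 = 1.2786491 × 10^-4.
Sum = 0.0058877743.
SE = √(0.0058877743) = 0.07673.

0.07673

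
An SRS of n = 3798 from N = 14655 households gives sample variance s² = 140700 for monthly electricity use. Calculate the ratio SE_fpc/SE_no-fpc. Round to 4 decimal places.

f = n/N = 3798/14655 = 0.25916070.
SE_no-fpc = √(s²/n) = 6.0865272; SE_fpc = √((1−f)s²/n) = 5.2387971.
Ratio = √(1−f) = 0.86072022.

0.8607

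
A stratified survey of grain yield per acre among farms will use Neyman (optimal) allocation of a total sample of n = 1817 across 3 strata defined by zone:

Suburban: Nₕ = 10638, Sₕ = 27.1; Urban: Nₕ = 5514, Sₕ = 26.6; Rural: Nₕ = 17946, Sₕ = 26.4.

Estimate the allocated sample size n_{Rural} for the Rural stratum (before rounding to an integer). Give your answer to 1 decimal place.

947.3

Neyman allocation: nₕ = n·NₕSₕ / Σⱼ NⱼSⱼ.
Σ NⱼSⱼ = 10638·27.1 + 5514·26.6 + 17946·26.4 = 908736.6.
n_{Rural} = 1817·17946·26.4 / 908736.6 = 947.3.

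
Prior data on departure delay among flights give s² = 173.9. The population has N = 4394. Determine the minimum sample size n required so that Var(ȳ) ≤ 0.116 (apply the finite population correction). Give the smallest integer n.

1118

Without fpc, n₀ = s²/D = 173.9/0.116 = 1499.1379.
With fpc, (1 − n/N)·s²/n ≤ D requires n ≥ n₀/(1 + n₀/N) = 1499.1379/(1 + 1499.1379/4394) = 1117.7766.
Rounding up, n = 1118.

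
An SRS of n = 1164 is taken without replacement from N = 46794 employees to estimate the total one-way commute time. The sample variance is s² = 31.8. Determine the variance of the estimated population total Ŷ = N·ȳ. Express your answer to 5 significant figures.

5.8333 × 10^7

Var(Ŷ) = N²·Var(ȳ) = N²·(1 − n/N)·s²/n.
f = 1164/46794 = 0.02487498; Var(ȳ) = 0.97512502·31.8/1164 = 0.026640013.
Var(Ŷ) = 46794² · 0.026640013 = 5.8333062 × 10^7.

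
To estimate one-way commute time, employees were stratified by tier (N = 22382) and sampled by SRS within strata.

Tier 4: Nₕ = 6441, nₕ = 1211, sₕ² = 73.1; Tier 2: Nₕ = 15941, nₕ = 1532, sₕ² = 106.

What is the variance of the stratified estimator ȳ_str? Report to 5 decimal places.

0.03578

Var(ȳ_str) = Σₕ Wₕ²(1 − fₕ)sₕ²/nₕ with Wₕ = Nₕ/N, N = 22382.
Tier 4: Wₕ = 0.28777589; term = 0.28777589²·(1 − 0.18801428)·73.1/1211 = 0.0040591064.
Tier 2: Wₕ = 0.71222411; term = 0.71222411²·(1 − 0.09610438)·106/1532 = 0.031724787.
Sum = 0.035783893.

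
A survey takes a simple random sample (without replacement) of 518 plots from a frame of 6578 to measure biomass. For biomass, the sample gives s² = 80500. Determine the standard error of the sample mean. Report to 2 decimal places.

Under SRS without replacement, Var(ȳ) = (1 − f)·s²/n with f = n/N = 518/6578 = 0.07874734.
Var(ȳ) = (1 − 0.07874734)·80500/518 = 0.92125266·155.40541 = 143.16764.
SE(ȳ) = √(143.16764) = 11.97.

11.97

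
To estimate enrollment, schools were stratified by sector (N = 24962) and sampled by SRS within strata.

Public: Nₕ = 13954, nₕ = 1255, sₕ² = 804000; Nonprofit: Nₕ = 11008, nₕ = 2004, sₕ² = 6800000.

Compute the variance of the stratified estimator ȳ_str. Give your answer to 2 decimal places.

721.94

Var(ȳ_str) = Σₕ Wₕ²(1 − fₕ)sₕ²/nₕ with Wₕ = Nₕ/N, N = 24962.
Public: Wₕ = 0.55900969; term = 0.55900969²·(1 − 0.08993837)·804000/1255 = 182.18886.
Nonprofit: Wₕ = 0.44099031; term = 0.44099031²·(1 − 0.18204942)·6800000/2004 = 539.75459.
Sum = 721.94345.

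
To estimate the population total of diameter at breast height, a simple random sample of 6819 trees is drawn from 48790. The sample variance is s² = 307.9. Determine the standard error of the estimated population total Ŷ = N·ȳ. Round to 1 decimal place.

9615.8

Var(Ŷ) = N²·Var(ȳ) = N²·(1 − n/N)·s²/n.
f = 6819/48790 = 0.13976225; Var(ȳ) = 0.86023775·307.9/6819 = 0.038842529.
Var(Ŷ) = 48790² · 0.038842529 = 9.2463246 × 10^7.
SE(Ŷ) = √(9.2463246 × 10^7) = 9615.8.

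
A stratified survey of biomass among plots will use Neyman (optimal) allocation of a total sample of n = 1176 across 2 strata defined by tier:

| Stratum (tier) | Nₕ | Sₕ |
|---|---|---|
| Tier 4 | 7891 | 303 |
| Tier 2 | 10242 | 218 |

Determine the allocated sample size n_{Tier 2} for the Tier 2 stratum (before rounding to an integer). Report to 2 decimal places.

567.88

Neyman allocation: nₕ = n·NₕSₕ / Σⱼ NⱼSⱼ.
Σ NⱼSⱼ = 7891·303 + 10242·218 = 4.623729 × 10^6.
n_{Tier 2} = 1176·10242·218 / (4.623729 × 10^6) = 567.88.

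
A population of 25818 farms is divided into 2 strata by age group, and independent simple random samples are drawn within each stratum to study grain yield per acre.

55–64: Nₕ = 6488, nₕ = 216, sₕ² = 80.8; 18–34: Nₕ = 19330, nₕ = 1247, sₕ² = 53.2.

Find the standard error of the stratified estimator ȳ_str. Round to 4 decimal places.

Var(ȳ_str) = Σₕ Wₕ²(1 − fₕ)sₕ²/nₕ with Wₕ = Nₕ/N, N = 25818.
55–64: Wₕ = 0.25129754; term = 0.25129754²·(1 − 0.03329223)·80.8/216 = 0.022836488.
18–34: Wₕ = 0.74870246; term = 0.74870246²·(1 − 0.06451112)·53.2/1247 = 0.022371872.
Sum = 0.04520836.
SE = √(0.04520836) = 0.2126.

0.2126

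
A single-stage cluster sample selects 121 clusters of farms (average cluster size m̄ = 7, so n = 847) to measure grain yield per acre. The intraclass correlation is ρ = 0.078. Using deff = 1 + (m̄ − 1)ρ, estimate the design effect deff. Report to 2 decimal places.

deff = 1 + (7 − 1)·0.078 = 1 + 0.468 = 1.468.

1.47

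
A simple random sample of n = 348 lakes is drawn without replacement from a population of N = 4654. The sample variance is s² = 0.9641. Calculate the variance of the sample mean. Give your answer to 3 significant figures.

Under SRS without replacement, Var(ȳ) = (1 − f)·s²/n with f = n/N = 348/4654 = 0.07477439.
Var(ȳ) = (1 − 0.07477439)·0.9641/348 = 0.92522561·0.0027704023 = 0.0025632472.

0.00256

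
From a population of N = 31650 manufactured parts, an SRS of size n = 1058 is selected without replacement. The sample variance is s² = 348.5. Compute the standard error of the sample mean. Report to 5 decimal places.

0.56426

Under SRS without replacement, Var(ȳ) = (1 − f)·s²/n with f = n/N = 1058/31650 = 0.03342812.
Var(ȳ) = (1 − 0.03342812)·348.5/1058 = 0.96657188·0.32939509 = 0.31838403.
SE(ȳ) = √(0.31838403) = 0.56426.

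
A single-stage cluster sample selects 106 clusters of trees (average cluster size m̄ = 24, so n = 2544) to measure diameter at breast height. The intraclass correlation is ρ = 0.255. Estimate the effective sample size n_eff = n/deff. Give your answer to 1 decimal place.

370.6

deff = 1 + (24 − 1)·0.255 = 1 + 5.865 = 6.865.
n_eff = 2544 / 6.865 = 370.6.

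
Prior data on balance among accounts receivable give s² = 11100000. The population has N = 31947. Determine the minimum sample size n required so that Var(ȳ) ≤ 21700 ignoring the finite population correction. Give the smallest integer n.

512

Without fpc, n₀ = s²/D = 11100000/21700 = 511.5207.
Rounding up, n = 512.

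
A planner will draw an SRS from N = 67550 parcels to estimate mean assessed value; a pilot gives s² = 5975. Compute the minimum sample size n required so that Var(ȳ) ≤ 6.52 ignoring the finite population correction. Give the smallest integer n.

917

Without fpc, n₀ = s²/D = 5975/6.52 = 916.4110.
Rounding up, n = 917.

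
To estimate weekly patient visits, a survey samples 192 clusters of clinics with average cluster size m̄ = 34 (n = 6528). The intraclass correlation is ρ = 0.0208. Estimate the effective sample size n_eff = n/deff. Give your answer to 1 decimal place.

3871.0

deff = 1 + (34 − 1)·0.0208 = 1 + 0.6864 = 1.6864.
n_eff = 6528 / 1.6864 = 3871.0.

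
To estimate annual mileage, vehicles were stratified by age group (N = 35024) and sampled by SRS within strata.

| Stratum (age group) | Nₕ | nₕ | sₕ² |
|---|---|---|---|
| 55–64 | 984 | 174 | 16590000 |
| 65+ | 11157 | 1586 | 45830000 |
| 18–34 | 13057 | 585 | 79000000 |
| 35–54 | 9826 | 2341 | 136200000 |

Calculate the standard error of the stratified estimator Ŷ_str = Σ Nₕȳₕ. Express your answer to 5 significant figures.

5.4251 × 10^6

Var(Ŷ_str) = Σₕ Nₕ²(1 − fₕ)sₕ²/nₕ.
55–64: 984²·(1 − 174/984)·16590000/174 = 7.5993641 × 10^10.
65+: 11157²·(1 − 1586/11157)·45830000/1586 = 3.0856838 × 10^12.
18–34: 13057²·(1 − 585/13057)·79000000/585 = 2.1991291 × 10^13.
35–54: 9826²·(1 − 2341/9826)·136200000/2341 = 4.2790194 × 10^12.
Sum = 2.9431988 × 10^13.
SE = √(2.9431988 × 10^13) = 5.4251 × 10^6.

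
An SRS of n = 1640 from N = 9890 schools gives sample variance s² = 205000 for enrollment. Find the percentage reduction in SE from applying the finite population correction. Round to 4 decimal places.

8.6668

f = n/N = 1640/9890 = 0.16582406.
SE_no-fpc = √(s²/n) = 11.18034; SE_fpc = √((1−f)s²/n) = 10.211366.
Ratio = √(1−f) = 0.91333232. Reduction = 100·(1 − 0.91333232) = 8.6668%.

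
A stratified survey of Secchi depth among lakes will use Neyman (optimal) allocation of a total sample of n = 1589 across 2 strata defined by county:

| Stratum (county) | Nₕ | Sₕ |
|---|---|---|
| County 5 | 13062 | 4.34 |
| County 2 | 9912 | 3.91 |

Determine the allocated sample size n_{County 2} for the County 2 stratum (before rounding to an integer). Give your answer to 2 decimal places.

645.22

Neyman allocation: nₕ = n·NₕSₕ / Σⱼ NⱼSⱼ.
Σ NⱼSⱼ = 13062·4.34 + 9912·3.91 = 95445.
n_{County 2} = 1589·9912·3.91 / 95445 = 645.22.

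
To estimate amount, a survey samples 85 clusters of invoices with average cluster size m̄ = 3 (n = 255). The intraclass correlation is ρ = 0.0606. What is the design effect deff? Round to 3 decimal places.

1.121

deff = 1 + (3 − 1)·0.0606 = 1 + 0.1212 = 1.1212.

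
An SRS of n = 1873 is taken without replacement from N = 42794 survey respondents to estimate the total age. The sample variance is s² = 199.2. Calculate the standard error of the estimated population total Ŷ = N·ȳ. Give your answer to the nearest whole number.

13647

Var(Ŷ) = N²·Var(ȳ) = N²·(1 − n/N)·s²/n.
f = 1873/42794 = 0.04376782; Var(ȳ) = 0.95623218·199.2/1873 = 0.10169859.
Var(Ŷ) = 42794² · 0.10169859 = 1.8624332 × 10^8.
SE(Ŷ) = √(1.8624332 × 10^8) = 13647.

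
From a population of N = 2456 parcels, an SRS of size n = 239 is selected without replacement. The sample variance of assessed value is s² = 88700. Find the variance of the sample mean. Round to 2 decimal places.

335.01

Under SRS without replacement, Var(ȳ) = (1 − f)·s²/n with f = n/N = 239/2456 = 0.09731270.
Var(ȳ) = (1 − 0.09731270)·88700/239 = 0.90268730·371.12971 = 335.01407.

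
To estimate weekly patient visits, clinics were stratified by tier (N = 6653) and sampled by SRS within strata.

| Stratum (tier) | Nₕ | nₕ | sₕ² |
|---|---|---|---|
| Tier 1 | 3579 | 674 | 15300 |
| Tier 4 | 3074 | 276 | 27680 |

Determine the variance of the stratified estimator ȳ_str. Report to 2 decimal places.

24.82

Var(ȳ_str) = Σₕ Wₕ²(1 − fₕ)sₕ²/nₕ with Wₕ = Nₕ/N, N = 6653.
Tier 1: Wₕ = 0.53795280; term = 0.53795280²·(1 − 0.18832076)·15300/674 = 5.3321741.
Tier 4: Wₕ = 0.46204720; term = 0.46204720²·(1 − 0.08978530)·27680/276 = 19.488281.
Sum = 24.820455.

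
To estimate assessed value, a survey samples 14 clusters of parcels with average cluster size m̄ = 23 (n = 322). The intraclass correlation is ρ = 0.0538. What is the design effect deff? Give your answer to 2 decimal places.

deff = 1 + (23 − 1)·0.0538 = 1 + 1.1836 = 2.1836.

2.18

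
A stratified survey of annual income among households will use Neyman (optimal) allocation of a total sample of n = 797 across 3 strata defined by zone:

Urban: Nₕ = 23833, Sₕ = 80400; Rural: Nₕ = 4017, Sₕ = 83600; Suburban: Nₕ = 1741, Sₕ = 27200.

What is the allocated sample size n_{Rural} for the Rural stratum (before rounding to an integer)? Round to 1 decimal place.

116.4

Neyman allocation: nₕ = n·NₕSₕ / Σⱼ NⱼSⱼ.
Σ NⱼSⱼ = 23833·80400 + 4017·83600 + 1741·27200 = 2.2993496 × 10^9.
n_{Rural} = 797·4017·83600 / (2.2993496 × 10^9) = 116.4.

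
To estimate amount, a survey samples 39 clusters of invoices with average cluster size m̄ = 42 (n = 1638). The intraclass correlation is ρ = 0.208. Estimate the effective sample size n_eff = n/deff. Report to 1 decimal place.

deff = 1 + (42 − 1)·0.208 = 1 + 8.528 = 9.528.
n_eff = 1638 / 9.528 = 171.9.

171.9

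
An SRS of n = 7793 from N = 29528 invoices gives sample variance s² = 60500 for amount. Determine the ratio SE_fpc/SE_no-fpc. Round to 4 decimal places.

0.8580

f = n/N = 7793/29528 = 0.26391899.
SE_no-fpc = √(s²/n) = 2.7862838; SE_fpc = √((1−f)s²/n) = 2.3904967.
Ratio = √(1−f) = 0.85795163.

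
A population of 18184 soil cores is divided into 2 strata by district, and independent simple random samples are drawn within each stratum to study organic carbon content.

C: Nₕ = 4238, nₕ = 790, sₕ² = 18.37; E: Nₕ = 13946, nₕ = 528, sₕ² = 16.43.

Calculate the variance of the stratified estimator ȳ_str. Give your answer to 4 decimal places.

Var(ȳ_str) = Σₕ Wₕ²(1 − fₕ)sₕ²/nₕ with Wₕ = Nₕ/N, N = 18184.
C: Wₕ = 0.23306203; term = 0.23306203²·(1 − 0.18640868)·18.37/790 = 0.0010276174.
E: Wₕ = 0.76693797; term = 0.76693797²·(1 − 0.03786032)·16.43/528 = 0.017610117.
Sum = 0.018637734.

0.0186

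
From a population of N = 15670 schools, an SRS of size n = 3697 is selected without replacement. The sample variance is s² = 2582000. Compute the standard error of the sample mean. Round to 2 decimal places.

23.10

Under SRS without replacement, Var(ȳ) = (1 − f)·s²/n with f = n/N = 3697/15670 = 0.23592853.
Var(ȳ) = (1 − 0.23592853)·2582000/3697 = 0.76407147·698.40411 = 533.63066.
SE(ȳ) = √(533.63066) = 23.10.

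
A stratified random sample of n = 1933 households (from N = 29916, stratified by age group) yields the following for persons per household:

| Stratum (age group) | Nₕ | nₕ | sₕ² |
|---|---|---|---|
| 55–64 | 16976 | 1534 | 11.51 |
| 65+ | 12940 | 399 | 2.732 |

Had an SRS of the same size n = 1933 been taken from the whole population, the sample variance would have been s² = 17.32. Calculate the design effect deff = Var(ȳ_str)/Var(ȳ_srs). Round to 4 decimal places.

0.4104

Var(ȳ_str) = Σ Wₕ²(1−fₕ)sₕ²/nₕ with Wₕ = Nₕ/29916:
  55–64: (16976/29916)²·(1−1534/16976)·11.51/1534 = 0.0021977679
  65+: (12940/29916)²·(1−399/12940)·2.732/399 = 0.0012415585
  → Var(ȳ_str) = 0.0034393264.
Var(ȳ_srs) = (1 − 1933/29916)·17.32/1933 = 0.0083812111.
deff = 0.0034393264 / 0.0083812111 = 0.4104.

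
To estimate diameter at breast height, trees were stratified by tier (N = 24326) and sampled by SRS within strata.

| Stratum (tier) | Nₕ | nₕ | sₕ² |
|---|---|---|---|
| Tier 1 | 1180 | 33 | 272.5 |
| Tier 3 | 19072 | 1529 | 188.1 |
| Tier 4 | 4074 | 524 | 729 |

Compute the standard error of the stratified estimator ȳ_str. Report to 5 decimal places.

Var(ȳ_str) = Σₕ Wₕ²(1 − fₕ)sₕ²/nₕ with Wₕ = Nₕ/N, N = 24326.
Tier 1: Wₕ = 0.04850777; term = 0.04850777²·(1 − 0.02796610)·272.5/33 = 0.018886722.
Tier 3: Wₕ = 0.78401710; term = 0.78401710²·(1 − 0.08016988)·188.1/1529 = 0.069556866.
Tier 4: Wₕ = 0.16747513; term = 0.16747513²·(1 − 0.12862052)·729/524 = 0.034001981.
Sum = 0.12244557.
SE = √(0.12244557) = 0.34992.

0.34992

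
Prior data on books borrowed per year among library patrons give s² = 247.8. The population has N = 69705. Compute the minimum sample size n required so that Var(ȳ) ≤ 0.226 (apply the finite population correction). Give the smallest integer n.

1080

Without fpc, n₀ = s²/D = 247.8/0.226 = 1096.4602.
With fpc, (1 − n/N)·s²/n ≤ D requires n ≥ n₀/(1 + n₀/N) = 1096.4602/(1 + 1096.4602/69705) = 1079.4800.
Rounding up, n = 1080.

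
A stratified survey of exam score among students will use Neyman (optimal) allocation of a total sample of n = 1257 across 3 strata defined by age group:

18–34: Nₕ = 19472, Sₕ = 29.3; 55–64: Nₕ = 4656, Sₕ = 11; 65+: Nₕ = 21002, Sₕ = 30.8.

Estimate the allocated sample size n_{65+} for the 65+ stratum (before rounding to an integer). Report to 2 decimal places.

Neyman allocation: nₕ = n·NₕSₕ / Σⱼ NⱼSⱼ.
Σ NⱼSⱼ = 19472·29.3 + 4656·11 + 21002·30.8 = 1.2686072 × 10^6.
n_{65+} = 1257·21002·30.8 / (1.2686072 × 10^6) = 640.94.

640.94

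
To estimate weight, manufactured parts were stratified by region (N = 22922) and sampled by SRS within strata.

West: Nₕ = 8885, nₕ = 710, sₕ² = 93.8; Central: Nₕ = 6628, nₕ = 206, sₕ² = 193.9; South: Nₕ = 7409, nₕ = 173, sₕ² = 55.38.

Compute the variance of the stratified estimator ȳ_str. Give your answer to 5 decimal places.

Var(ȳ_str) = Σₕ Wₕ²(1 − fₕ)sₕ²/nₕ with Wₕ = Nₕ/N, N = 22922.
West: Wₕ = 0.38761888; term = 0.38761888²·(1 − 0.07990996)·93.8/710 = 0.018263528.
Central: Wₕ = 0.28915452; term = 0.28915452²·(1 − 0.03108027)·193.9/206 = 0.076253253.
South: Wₕ = 0.32322659; term = 0.32322659²·(1 − 0.02334998)·55.38/173 = 0.032663294.
Sum = 0.12718008.

0.12718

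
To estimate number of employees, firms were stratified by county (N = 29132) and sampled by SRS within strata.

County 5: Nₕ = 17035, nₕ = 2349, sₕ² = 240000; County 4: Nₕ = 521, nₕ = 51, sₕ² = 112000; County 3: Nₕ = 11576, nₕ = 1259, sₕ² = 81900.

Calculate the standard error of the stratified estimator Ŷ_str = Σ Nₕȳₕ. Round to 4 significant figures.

Var(Ŷ_str) = Σₕ Nₕ²(1 − fₕ)sₕ²/nₕ.
County 5: 17035²·(1 − 2349/17035)·240000/2349 = 2.5560767 × 10^10.
County 4: 521²·(1 − 51/521)·112000/51 = 5.3775373 × 10^8.
County 3: 11576²·(1 − 1259/11576)·81900/1259 = 7.7690894 × 10^9.
Sum = 3.386761 × 10^10.
SE = √(3.386761 × 10^10) = 184000.

184000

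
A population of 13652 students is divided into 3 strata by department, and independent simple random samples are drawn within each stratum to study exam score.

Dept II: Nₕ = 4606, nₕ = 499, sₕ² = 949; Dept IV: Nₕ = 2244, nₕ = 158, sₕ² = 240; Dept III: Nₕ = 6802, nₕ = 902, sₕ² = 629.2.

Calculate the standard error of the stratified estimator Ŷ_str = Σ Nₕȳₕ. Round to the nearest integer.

Var(Ŷ_str) = Σₕ Nₕ²(1 − fₕ)sₕ²/nₕ.
Dept II: 4606²·(1 − 499/4606)·949/499 = 3.5976118 × 10^7.
Dept IV: 2244²·(1 − 158/2244)·240/158 = 7.1103554 × 10^6.
Dept III: 6802²·(1 − 902/6802)·629.2/902 = 2.7994378 × 10^7.
Sum = 7.1080851 × 10^7.
SE = √(7.1080851 × 10^7) = 8431.

8431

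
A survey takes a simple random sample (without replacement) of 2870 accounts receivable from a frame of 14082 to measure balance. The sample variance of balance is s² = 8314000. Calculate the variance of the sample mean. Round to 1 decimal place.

Under SRS without replacement, Var(ȳ) = (1 − f)·s²/n with f = n/N = 2870/14082 = 0.20380628.
Var(ȳ) = (1 − 0.20380628)·8314000/2870 = 0.79619372·2896.8641 = 2306.465.

2306.5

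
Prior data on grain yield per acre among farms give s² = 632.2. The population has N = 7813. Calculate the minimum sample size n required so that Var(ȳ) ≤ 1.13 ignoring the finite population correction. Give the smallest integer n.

Without fpc, n₀ = s²/D = 632.2/1.13 = 559.4690.
Rounding up, n = 560.

560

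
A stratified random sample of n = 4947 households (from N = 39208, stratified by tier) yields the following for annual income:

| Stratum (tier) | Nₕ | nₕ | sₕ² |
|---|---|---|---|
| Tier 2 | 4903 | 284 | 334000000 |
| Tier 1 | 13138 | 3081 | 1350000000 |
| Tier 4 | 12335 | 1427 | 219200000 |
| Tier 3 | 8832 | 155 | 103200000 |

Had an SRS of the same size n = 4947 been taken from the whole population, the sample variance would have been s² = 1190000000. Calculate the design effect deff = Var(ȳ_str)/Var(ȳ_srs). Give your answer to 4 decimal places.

0.4835

Var(ȳ_str) = Σ Wₕ²(1−fₕ)sₕ²/nₕ with Wₕ = Nₕ/39208:
  Tier 2: (4903/39208)²·(1−284/4903)·334000000/284 = 17325.613
  Tier 1: (13138/39208)²·(1−3081/13138)·1350000000/3081 = 37660.874
  Tier 4: (12335/39208)²·(1−1427/12335)·219200000/1427 = 13444.711
  Tier 3: (8832/39208)²·(1−155/8832)·103200000/155 = 33191.53
  → Var(ȳ_str) = 101622.73.
Var(ȳ_srs) = (1 − 4947/39208)·1190000000/4947 = 210198.88.
deff = 101622.73 / 210198.88 = 0.4835.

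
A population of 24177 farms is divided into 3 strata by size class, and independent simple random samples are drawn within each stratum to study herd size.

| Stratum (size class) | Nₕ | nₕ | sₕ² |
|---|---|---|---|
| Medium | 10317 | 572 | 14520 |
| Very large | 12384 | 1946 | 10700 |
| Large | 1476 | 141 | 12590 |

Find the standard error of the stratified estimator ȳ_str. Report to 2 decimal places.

Var(ȳ_str) = Σₕ Wₕ²(1 − fₕ)sₕ²/nₕ with Wₕ = Nₕ/N, N = 24177.
Medium: Wₕ = 0.42672788; term = 0.42672788²·(1 − 0.05544247)·14520/572 = 4.366174.
Very large: Wₕ = 0.51222236; term = 0.51222236²·(1 − 0.15713824)·10700/1946 = 1.2159462.
Large: Wₕ = 0.06104976; term = 0.06104976²·(1 − 0.09552846)·12590/141 = 0.30100203.
Sum = 5.8831222.
SE = √(5.8831222) = 2.43.

2.43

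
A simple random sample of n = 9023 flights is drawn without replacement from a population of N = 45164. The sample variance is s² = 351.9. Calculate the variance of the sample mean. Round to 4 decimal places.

Under SRS without replacement, Var(ȳ) = (1 − f)·s²/n with f = n/N = 9023/45164 = 0.19978301.
Var(ȳ) = (1 − 0.19978301)·351.9/9023 = 0.80021699·0.039000332 = 0.031208729.

0.0312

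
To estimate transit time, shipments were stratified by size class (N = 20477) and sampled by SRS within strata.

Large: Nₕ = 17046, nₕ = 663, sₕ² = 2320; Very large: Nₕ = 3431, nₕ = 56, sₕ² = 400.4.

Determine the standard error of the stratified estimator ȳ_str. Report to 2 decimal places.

Var(ȳ_str) = Σₕ Wₕ²(1 − fₕ)sₕ²/nₕ with Wₕ = Nₕ/N, N = 20477.
Large: Wₕ = 0.83244616; term = 0.83244616²·(1 − 0.03889476)·2320/663 = 2.3305462.
Very large: Wₕ = 0.16755384; term = 0.16755384²·(1 − 0.01632177)·400.4/56 = 0.19745488.
Sum = 2.5280011.
SE = √(2.5280011) = 1.59.

1.59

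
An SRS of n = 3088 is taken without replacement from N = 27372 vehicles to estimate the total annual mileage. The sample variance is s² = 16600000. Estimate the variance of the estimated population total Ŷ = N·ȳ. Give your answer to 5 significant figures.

Var(Ŷ) = N²·Var(ȳ) = N²·(1 − n/N)·s²/n.
f = 3088/27372 = 0.11281602; Var(ȳ) = 0.88718398·16600000/3088 = 4769.1885.
Var(Ŷ) = 27372² · 4769.1885 = 3.5732019 × 10^12.

3.5732 × 10^12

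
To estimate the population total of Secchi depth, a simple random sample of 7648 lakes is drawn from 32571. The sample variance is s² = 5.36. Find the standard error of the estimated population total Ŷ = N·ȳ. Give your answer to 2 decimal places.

Var(Ŷ) = N²·Var(ȳ) = N²·(1 − n/N)·s²/n.
f = 7648/32571 = 0.23481011; Var(ȳ) = 0.76518989·5.36/7648 = 5.3627325 × 10^-4.
Var(Ŷ) = 32571² · (5.3627325 × 10^-4) = 568916.22.
SE(Ŷ) = √(568916.22) = 754.27.

754.27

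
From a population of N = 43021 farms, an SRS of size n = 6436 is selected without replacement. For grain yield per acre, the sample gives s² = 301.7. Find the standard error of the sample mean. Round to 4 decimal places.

Under SRS without replacement, Var(ȳ) = (1 − f)·s²/n with f = n/N = 6436/43021 = 0.14960136.
Var(ȳ) = (1 − 0.14960136)·301.7/6436 = 0.85039864·0.046876942 = 0.039864088.
SE(ȳ) = √(0.039864088) = 0.1997.

0.1997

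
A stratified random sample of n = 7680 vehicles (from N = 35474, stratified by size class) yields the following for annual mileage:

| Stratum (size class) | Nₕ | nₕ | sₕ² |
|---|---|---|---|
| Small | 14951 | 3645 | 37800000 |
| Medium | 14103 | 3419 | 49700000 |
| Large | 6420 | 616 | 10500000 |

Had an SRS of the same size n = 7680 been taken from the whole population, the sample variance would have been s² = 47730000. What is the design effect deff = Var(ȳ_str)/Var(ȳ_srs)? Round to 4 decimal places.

Var(ȳ_str) = Σ Wₕ²(1−fₕ)sₕ²/nₕ with Wₕ = Nₕ/35474:
  Small: (14951/35474)²·(1−3645/14951)·37800000/3645 = 1393.0066
  Medium: (14103/35474)²·(1−3419/14103)·49700000/3419 = 1740.5334
  Large: (6420/35474)²·(1−616/6420)·10500000/616 = 504.72021
  → Var(ȳ_str) = 3638.2602.
Var(ȳ_srs) = (1 − 7680/35474)·47730000/7680 = 4869.3513.
deff = 3638.2602 / 4869.3513 = 0.7472.

0.7472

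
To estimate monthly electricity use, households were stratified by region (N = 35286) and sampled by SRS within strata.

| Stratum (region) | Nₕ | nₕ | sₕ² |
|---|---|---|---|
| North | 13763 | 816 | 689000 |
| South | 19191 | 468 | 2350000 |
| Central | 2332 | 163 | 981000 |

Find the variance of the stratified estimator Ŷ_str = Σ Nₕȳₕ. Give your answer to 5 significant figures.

1.9851 × 10^12

Var(Ŷ_str) = Σₕ Nₕ²(1 − fₕ)sₕ²/nₕ.
North: 13763²·(1 − 816/13763)·689000/816 = 1.5045663 × 10^11.
South: 19191²·(1 − 468/19191)·2350000/468 = 1.8042431 × 10^12.
Central: 2332²·(1 − 163/2332)·981000/163 = 3.0441742 × 10^10.
Sum = 1.9851415 × 10^12.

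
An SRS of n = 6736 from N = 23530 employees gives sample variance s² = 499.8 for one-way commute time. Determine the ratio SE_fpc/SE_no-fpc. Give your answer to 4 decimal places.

f = n/N = 6736/23530 = 0.28627284.
SE_no-fpc = √(s²/n) = 0.27239372; SE_fpc = √((1−f)s²/n) = 0.23012468.
Ratio = √(1−f) = 0.84482374.

0.8448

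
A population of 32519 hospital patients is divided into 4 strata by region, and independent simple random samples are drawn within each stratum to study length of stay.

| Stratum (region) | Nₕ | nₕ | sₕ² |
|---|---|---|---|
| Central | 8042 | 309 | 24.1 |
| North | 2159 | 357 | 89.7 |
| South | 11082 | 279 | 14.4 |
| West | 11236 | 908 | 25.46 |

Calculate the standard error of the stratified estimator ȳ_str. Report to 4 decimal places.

Var(ȳ_str) = Σₕ Wₕ²(1 − fₕ)sₕ²/nₕ with Wₕ = Nₕ/N, N = 32519.
Central: Wₕ = 0.24730158; term = 0.24730158²·(1 − 0.03842328)·24.1/309 = 0.0045866571.
North: Wₕ = 0.06639196; term = 0.06639196²·(1 − 0.16535433)·89.7/357 = 9.2439437 × 10^-4.
South: Wₕ = 0.34078539; term = 0.34078539²·(1 − 0.02517596)·14.4/279 = 0.0058431421.
West: Wₕ = 0.34552108; term = 0.34552108²·(1 − 0.08081168)·25.46/908 = 0.0030769904.
Sum = 0.014431184.
SE = √(0.014431184) = 0.1201.

0.1201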